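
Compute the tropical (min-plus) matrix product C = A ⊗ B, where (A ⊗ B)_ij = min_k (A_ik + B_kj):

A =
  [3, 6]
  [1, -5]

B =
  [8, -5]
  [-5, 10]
A ⊗ B =
  [1, -2]
  [-10, -4]

Apply the min-plus product entry-by-entry:
  C[0][0] = min over k of (A[0][0] + B[0][0] = 3 + 8 = 11, A[0][1] + B[1][0] = 6 + -5 = 1) = 1 (attained at k = 1)
  C[0][1] = min over k of (A[0][0] + B[0][1] = 3 + -5 = -2, A[0][1] + B[1][1] = 6 + 10 = 16) = -2 (attained at k = 0)
  C[1][0] = min over k of (A[1][0] + B[0][0] = 1 + 8 = 9, A[1][1] + B[1][0] = -5 + -5 = -10) = -10 (attained at k = 1)
  C[1][1] = min over k of (A[1][0] + B[0][1] = 1 + -5 = -4, A[1][1] + B[1][1] = -5 + 10 = 5) = -4 (attained at k = 0)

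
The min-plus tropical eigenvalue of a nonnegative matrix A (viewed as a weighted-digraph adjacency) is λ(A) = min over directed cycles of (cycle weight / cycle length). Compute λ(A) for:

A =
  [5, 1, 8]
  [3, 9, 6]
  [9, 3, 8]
λ(A) = 2

Enumerate directed cycles and compute their means (weight / length). Sample:
  cycle 0 → 0: weight = 5, length = 1, mean = 5/1 ≈ 5.000
  cycle 1 → 1: weight = 9, length = 1, mean = 9/1 ≈ 9.000
  cycle 2 → 2: weight = 8, length = 1, mean = 8/1 ≈ 8.000
  cycle 0 → 1 → 0: weight = 4, length = 2, mean = 4/2 ≈ 2.000
  cycle 0 → 2 → 0: weight = 17, length = 2, mean = 17/2 ≈ 8.500
  cycle 1 → 0 → 1: weight = 4, length = 2, mean = 4/2 ≈ 2.000
Minimum mean = 2.000, attained e.g. along the cycle 0 → 1 → 0 with weight 4 and length 2. So λ(A) = 4/2 = 2.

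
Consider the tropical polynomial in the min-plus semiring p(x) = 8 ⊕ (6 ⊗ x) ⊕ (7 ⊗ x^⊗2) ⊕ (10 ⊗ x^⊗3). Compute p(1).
p(1) = 7

A tropical monomial a ⊗ x^⊗i evaluates to a + i · x. Evaluating each term at x = 1:
  Term 0 contributes 8 + 0 · 1 = 8
  Term 1 contributes 6 + 1 · 1 = 7
  Term 2 contributes 7 + 2 · 1 = 9
  Term 3 contributes 10 + 3 · 1 = 13
p(1) = ⊕ of these = min[8, 7, 9, 13] = 7.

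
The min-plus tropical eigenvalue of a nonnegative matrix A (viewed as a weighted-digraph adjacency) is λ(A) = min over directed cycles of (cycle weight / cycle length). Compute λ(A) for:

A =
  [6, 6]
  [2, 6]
λ(A) = 4

Enumerate directed cycles and compute their means (weight / length). Sample:
  cycle 0 → 0: weight = 6, length = 1, mean = 6/1 ≈ 6.000
  cycle 1 → 1: weight = 6, length = 1, mean = 6/1 ≈ 6.000
  cycle 0 → 1 → 0: weight = 8, length = 2, mean = 8/2 ≈ 4.000
  cycle 1 → 0 → 1: weight = 8, length = 2, mean = 8/2 ≈ 4.000
Minimum mean = 4.000, attained e.g. along the cycle 0 → 1 → 0 with weight 8 and length 2. So λ(A) = 8/2 = 4.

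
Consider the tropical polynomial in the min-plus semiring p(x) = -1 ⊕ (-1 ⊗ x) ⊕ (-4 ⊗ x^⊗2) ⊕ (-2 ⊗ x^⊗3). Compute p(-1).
p(-1) = -6

A tropical monomial a ⊗ x^⊗i evaluates to a + i · x. Evaluating each term at x = -1:
  Term 0 contributes -1 + 0 · -1 = -1
  Term 1 contributes -1 + 1 · -1 = -2
  Term 2 contributes -4 + 2 · -1 = -6
  Term 3 contributes -2 + 3 · -1 = -5
p(-1) = ⊕ of these = min[-1, -2, -6, -5] = -6.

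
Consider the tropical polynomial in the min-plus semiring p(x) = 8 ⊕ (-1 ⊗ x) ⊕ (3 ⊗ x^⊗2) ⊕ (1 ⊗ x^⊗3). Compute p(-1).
p(-1) = -2

A tropical monomial a ⊗ x^⊗i evaluates to a + i · x. Evaluating each term at x = -1:
  Term 0 contributes 8 + 0 · -1 = 8
  Term 1 contributes -1 + 1 · -1 = -2
  Term 2 contributes 3 + 2 · -1 = 1
  Term 3 contributes 1 + 3 · -1 = -2
p(-1) = ⊕ of these = min[8, -2, 1, -2] = -2.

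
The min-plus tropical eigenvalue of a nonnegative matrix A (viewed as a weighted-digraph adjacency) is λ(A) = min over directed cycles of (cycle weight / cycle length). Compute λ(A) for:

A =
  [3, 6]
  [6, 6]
λ(A) = 3

Enumerate directed cycles and compute their means (weight / length). Sample:
  cycle 0 → 0: weight = 3, length = 1, mean = 3/1 ≈ 3.000
  cycle 1 → 1: weight = 6, length = 1, mean = 6/1 ≈ 6.000
  cycle 0 → 1 → 0: weight = 12, length = 2, mean = 12/2 ≈ 6.000
  cycle 1 → 0 → 1: weight = 12, length = 2, mean = 12/2 ≈ 6.000
Minimum mean = 3.000, attained e.g. along the cycle 0 → 0 with weight 3 and length 1. So λ(A) = 3/1 = 3.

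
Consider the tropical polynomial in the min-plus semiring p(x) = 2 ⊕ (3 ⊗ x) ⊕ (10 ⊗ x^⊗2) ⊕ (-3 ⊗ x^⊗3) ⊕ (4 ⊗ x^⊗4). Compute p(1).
p(1) = 0

A tropical monomial a ⊗ x^⊗i evaluates to a + i · x. Evaluating each term at x = 1:
  Term 0 contributes 2 + 0 · 1 = 2
  Term 1 contributes 3 + 1 · 1 = 4
  Term 2 contributes 10 + 2 · 1 = 12
  Term 3 contributes -3 + 3 · 1 = 0
  Term 4 contributes 4 + 4 · 1 = 8
p(1) = ⊕ of these = min[2, 4, 12, 0, 8] = 0.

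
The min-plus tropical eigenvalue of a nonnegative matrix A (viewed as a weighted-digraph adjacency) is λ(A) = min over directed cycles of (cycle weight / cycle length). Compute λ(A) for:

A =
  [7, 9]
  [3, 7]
λ(A) = 6

Enumerate directed cycles and compute their means (weight / length). Sample:
  cycle 0 → 0: weight = 7, length = 1, mean = 7/1 ≈ 7.000
  cycle 1 → 1: weight = 7, length = 1, mean = 7/1 ≈ 7.000
  cycle 0 → 1 → 0: weight = 12, length = 2, mean = 12/2 ≈ 6.000
  cycle 1 → 0 → 1: weight = 12, length = 2, mean = 12/2 ≈ 6.000
Minimum mean = 6.000, attained e.g. along the cycle 0 → 1 → 0 with weight 12 and length 2. So λ(A) = 12/2 = 6.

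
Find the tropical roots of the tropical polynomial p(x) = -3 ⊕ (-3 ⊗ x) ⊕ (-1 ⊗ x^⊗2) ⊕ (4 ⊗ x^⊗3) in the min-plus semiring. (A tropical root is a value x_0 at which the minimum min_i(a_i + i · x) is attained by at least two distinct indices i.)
Roots: {-5, -2, 0}

Each tropical root is a break point of the lower envelope of the lines y = a_i + i · x (there are 4 lines, with slopes 0, 1, ..., 3). Only the lines that attain the minimum somewhere contribute to roots; other lines are dominated. Here the surviving (envelope) indices are i = 3, i = 2, i = 1, i = 0.
Intersections between consecutive envelope lines give the roots: for adjacent envelope indices i < j the intersection is x = (a_i − a_j) / (j − i). Reading off the sorted break points: {-5, -2, 0}.
Verification: at each break x_0, at least two indices attain the minimum of min_i(a_i + i · x_0).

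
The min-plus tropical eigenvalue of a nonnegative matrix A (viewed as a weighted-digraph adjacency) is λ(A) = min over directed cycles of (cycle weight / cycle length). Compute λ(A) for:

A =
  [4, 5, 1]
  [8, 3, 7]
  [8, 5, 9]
λ(A) = 3

Enumerate directed cycles and compute their means (weight / length). Sample:
  cycle 0 → 0: weight = 4, length = 1, mean = 4/1 ≈ 4.000
  cycle 1 → 1: weight = 3, length = 1, mean = 3/1 ≈ 3.000
  cycle 2 → 2: weight = 9, length = 1, mean = 9/1 ≈ 9.000
  cycle 0 → 1 → 0: weight = 13, length = 2, mean = 13/2 ≈ 6.500
  cycle 0 → 2 → 0: weight = 9, length = 2, mean = 9/2 ≈ 4.500
  cycle 1 → 0 → 1: weight = 13, length = 2, mean = 13/2 ≈ 6.500
Minimum mean = 3.000, attained e.g. along the cycle 1 → 1 with weight 3 and length 1. So λ(A) = 3/1 = 3.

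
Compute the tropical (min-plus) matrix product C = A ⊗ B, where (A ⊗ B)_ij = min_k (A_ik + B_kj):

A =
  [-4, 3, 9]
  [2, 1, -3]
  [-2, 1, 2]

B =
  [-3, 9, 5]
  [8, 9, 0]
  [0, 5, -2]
A ⊗ B =
  [-7, 5, 1]
  [-3, 2, -5]
  [-5, 7, 0]

Apply the min-plus product entry-by-entry:
  C[0][0] = min over k of (A[0][0] + B[0][0] = -4 + -3 = -7, A[0][1] + B[1][0] = 3 + 8 = 11, A[0][2] + B[2][0] = 9 + 0 = 9) = -7 (attained at k = 0)
  C[0][1] = min over k of (A[0][0] + B[0][1] = -4 + 9 = 5, A[0][1] + B[1][1] = 3 + 9 = 12, A[0][2] + B[2][1] = 9 + 5 = 14) = 5 (attained at k = 0)
  C[0][2] = min over k of (A[0][0] + B[0][2] = -4 + 5 = 1, A[0][1] + B[1][2] = 3 + 0 = 3, A[0][2] + B[2][2] = 9 + -2 = 7) = 1 (attained at k = 0)
  C[1][0] = min over k of (A[1][0] + B[0][0] = 2 + -3 = -1, A[1][1] + B[1][0] = 1 + 8 = 9, A[1][2] + B[2][0] = -3 + 0 = -3) = -3 (attained at k = 2)
  C[1][1] = min over k of (A[1][0] + B[0][1] = 2 + 9 = 11, A[1][1] + B[1][1] = 1 + 9 = 10, A[1][2] + B[2][1] = -3 + 5 = 2) = 2 (attained at k = 2)
  C[1][2] = min over k of (A[1][0] + B[0][2] = 2 + 5 = 7, A[1][1] + B[1][2] = 1 + 0 = 1, A[1][2] + B[2][2] = -3 + -2 = -5) = -5 (attained at k = 2)
  C[2][0] = min over k of (A[2][0] + B[0][0] = -2 + -3 = -5, A[2][1] + B[1][0] = 1 + 8 = 9, A[2][2] + B[2][0] = 2 + 0 = 2) = -5 (attained at k = 0)
  C[2][1] = min over k of (A[2][0] + B[0][1] = -2 + 9 = 7, A[2][1] + B[1][1] = 1 + 9 = 10, A[2][2] + B[2][1] = 2 + 5 = 7) = 7 (attained at k = 0)
  C[2][2] = min over k of (A[2][0] + B[0][2] = -2 + 5 = 3, A[2][1] + B[1][2] = 1 + 0 = 1, A[2][2] + B[2][2] = 2 + -2 = 0) = 0 (attained at k = 2)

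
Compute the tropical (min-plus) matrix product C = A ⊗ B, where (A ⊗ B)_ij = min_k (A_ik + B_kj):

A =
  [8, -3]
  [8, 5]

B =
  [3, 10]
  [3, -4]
A ⊗ B =
  [0, -7]
  [8, 1]

Apply the min-plus product entry-by-entry:
  C[0][0] = min over k of (A[0][0] + B[0][0] = 8 + 3 = 11, A[0][1] + B[1][0] = -3 + 3 = 0) = 0 (attained at k = 1)
  C[0][1] = min over k of (A[0][0] + B[0][1] = 8 + 10 = 18, A[0][1] + B[1][1] = -3 + -4 = -7) = -7 (attained at k = 1)
  C[1][0] = min over k of (A[1][0] + B[0][0] = 8 + 3 = 11, A[1][1] + B[1][0] = 5 + 3 = 8) = 8 (attained at k = 1)
  C[1][1] = min over k of (A[1][0] + B[0][1] = 8 + 10 = 18, A[1][1] + B[1][1] = 5 + -4 = 1) = 1 (attained at k = 1)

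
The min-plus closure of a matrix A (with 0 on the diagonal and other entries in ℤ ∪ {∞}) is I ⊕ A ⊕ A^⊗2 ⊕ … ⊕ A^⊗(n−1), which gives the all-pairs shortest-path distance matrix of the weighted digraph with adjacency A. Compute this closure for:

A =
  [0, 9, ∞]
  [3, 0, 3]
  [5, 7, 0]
Closure =
  [0, 9, 12]
  [3, 0, 3]
  [5, 7, 0]

This is the Floyd-Warshall all-pairs shortest-path computation. For each intermediate vertex k = 0, 1, …, 2, update dist[i][j] ← min(dist[i][j], dist[i][k] + dist[k][j]). The final matrix gives, for each (i, j), the minimum total weight of any directed path from i to j (possibly empty when i = j).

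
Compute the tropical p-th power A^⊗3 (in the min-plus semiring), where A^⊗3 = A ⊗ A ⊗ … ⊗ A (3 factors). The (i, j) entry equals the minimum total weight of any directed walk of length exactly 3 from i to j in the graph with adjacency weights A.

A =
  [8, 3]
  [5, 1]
A^⊗3 =
  [9, 5]
  [7, 3]

Each entry (A^⊗3)_ij equals the minimum over all length-3 walks i = v_0 → v_1 → … → v_3 = j of Σ_t A[v_t][v_{t+1}]. For example, for (i, j) = (0, 1) we minimise over 4 possible intermediate vertex sequences; the minimum is 5, attained along the walk 0 → 1 → 1 → 1.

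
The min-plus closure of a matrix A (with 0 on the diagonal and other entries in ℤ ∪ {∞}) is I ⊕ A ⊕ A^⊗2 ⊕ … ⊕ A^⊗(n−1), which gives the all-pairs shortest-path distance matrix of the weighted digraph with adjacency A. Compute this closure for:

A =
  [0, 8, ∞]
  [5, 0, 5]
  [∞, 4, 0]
Closure =
  [0, 8, 13]
  [5, 0, 5]
  [9, 4, 0]

This is the Floyd-Warshall all-pairs shortest-path computation. For each intermediate vertex k = 0, 1, …, 2, update dist[i][j] ← min(dist[i][j], dist[i][k] + dist[k][j]). The final matrix gives, for each (i, j), the minimum total weight of any directed path from i to j (possibly empty when i = j).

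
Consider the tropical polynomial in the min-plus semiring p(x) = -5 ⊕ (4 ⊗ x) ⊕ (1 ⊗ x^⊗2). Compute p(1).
p(1) = -5

A tropical monomial a ⊗ x^⊗i evaluates to a + i · x. Evaluating each term at x = 1:
  Term 0 contributes -5 + 0 · 1 = -5
  Term 1 contributes 4 + 1 · 1 = 5
  Term 2 contributes 1 + 2 · 1 = 3
p(1) = ⊕ of these = min[-5, 5, 3] = -5.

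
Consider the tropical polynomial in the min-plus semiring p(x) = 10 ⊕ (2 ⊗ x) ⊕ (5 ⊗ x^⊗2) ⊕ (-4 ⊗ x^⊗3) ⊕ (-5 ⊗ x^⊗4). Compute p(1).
p(1) = -1

A tropical monomial a ⊗ x^⊗i evaluates to a + i · x. Evaluating each term at x = 1:
  Term 0 contributes 10 + 0 · 1 = 10
  Term 1 contributes 2 + 1 · 1 = 3
  Term 2 contributes 5 + 2 · 1 = 7
  Term 3 contributes -4 + 3 · 1 = -1
  Term 4 contributes -5 + 4 · 1 = -1
p(1) = ⊕ of these = min[10, 3, 7, -1, -1] = -1.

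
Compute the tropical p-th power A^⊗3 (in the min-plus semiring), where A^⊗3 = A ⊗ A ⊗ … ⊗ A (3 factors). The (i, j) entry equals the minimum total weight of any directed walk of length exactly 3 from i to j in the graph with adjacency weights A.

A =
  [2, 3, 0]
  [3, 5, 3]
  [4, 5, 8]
A^⊗3 =
  [6, 7, 4]
  [7, 8, 5]
  [8, 9, 6]

Each entry (A^⊗3)_ij equals the minimum over all length-3 walks i = v_0 → v_1 → … → v_3 = j of Σ_t A[v_t][v_{t+1}]. For example, for (i, j) = (0, 2) we minimise over 9 possible intermediate vertex sequences; the minimum is 4, attained along the walk 0 → 0 → 0 → 2.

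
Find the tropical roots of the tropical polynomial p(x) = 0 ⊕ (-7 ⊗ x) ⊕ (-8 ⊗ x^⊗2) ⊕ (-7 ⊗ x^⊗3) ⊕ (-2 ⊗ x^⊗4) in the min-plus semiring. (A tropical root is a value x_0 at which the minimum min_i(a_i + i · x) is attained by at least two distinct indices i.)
Roots: {-5, -1, 1, 7}

Each tropical root is a break point of the lower envelope of the lines y = a_i + i · x (there are 5 lines, with slopes 0, 1, ..., 4). Only the lines that attain the minimum somewhere contribute to roots; other lines are dominated. Here the surviving (envelope) indices are i = 4, i = 3, i = 2, i = 1, i = 0.
Intersections between consecutive envelope lines give the roots: for adjacent envelope indices i < j the intersection is x = (a_i − a_j) / (j − i). Reading off the sorted break points: {-5, -1, 1, 7}.
Verification: at each break x_0, at least two indices attain the minimum of min_i(a_i + i · x_0).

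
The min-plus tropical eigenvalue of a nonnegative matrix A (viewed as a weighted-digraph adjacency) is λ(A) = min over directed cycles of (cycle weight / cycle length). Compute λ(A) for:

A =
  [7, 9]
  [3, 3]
λ(A) = 3

Enumerate directed cycles and compute their means (weight / length). Sample:
  cycle 0 → 0: weight = 7, length = 1, mean = 7/1 ≈ 7.000
  cycle 1 → 1: weight = 3, length = 1, mean = 3/1 ≈ 3.000
  cycle 0 → 1 → 0: weight = 12, length = 2, mean = 12/2 ≈ 6.000
  cycle 1 → 0 → 1: weight = 12, length = 2, mean = 12/2 ≈ 6.000
Minimum mean = 3.000, attained e.g. along the cycle 1 → 1 with weight 3 and length 1. So λ(A) = 3/1 = 3.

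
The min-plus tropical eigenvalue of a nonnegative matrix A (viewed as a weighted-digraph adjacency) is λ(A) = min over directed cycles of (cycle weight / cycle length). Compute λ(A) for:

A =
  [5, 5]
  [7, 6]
λ(A) = 5

Enumerate directed cycles and compute their means (weight / length). Sample:
  cycle 0 → 0: weight = 5, length = 1, mean = 5/1 ≈ 5.000
  cycle 1 → 1: weight = 6, length = 1, mean = 6/1 ≈ 6.000
  cycle 0 → 1 → 0: weight = 12, length = 2, mean = 12/2 ≈ 6.000
  cycle 1 → 0 → 1: weight = 12, length = 2, mean = 12/2 ≈ 6.000
Minimum mean = 5.000, attained e.g. along the cycle 0 → 0 with weight 5 and length 1. So λ(A) = 5/1 = 5.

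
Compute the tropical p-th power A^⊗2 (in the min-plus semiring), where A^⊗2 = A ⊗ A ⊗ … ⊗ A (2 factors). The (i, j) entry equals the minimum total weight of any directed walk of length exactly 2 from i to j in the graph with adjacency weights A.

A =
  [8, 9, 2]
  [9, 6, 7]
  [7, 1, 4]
A^⊗2 =
  [9, 3, 6]
  [14, 8, 11]
  [10, 5, 8]

Each entry (A^⊗2)_ij equals the minimum over all length-2 walks i = v_0 → v_1 → … → v_2 = j of Σ_t A[v_t][v_{t+1}]. For example, for (i, j) = (0, 2) we minimise over 3 possible intermediate vertex sequences; the minimum is 6, attained along the walk 0 → 2 → 2.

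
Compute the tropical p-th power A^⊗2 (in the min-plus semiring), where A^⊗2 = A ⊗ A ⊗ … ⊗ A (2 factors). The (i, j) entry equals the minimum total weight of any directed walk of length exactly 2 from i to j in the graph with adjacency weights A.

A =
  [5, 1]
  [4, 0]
A^⊗2 =
  [5, 1]
  [4, 0]

Each entry (A^⊗2)_ij equals the minimum over all length-2 walks i = v_0 → v_1 → … → v_2 = j of Σ_t A[v_t][v_{t+1}]. For example, for (i, j) = (0, 1) we minimise over 2 possible intermediate vertex sequences; the minimum is 1, attained along the walk 0 → 1 → 1.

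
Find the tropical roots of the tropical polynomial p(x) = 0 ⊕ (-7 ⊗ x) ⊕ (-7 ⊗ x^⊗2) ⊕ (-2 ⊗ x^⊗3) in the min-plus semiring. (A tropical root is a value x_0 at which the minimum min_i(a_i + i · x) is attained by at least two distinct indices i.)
Roots: {-5, 0, 7}

Each tropical root is a break point of the lower envelope of the lines y = a_i + i · x (there are 4 lines, with slopes 0, 1, ..., 3). Only the lines that attain the minimum somewhere contribute to roots; other lines are dominated. Here the surviving (envelope) indices are i = 3, i = 2, i = 1, i = 0.
Intersections between consecutive envelope lines give the roots: for adjacent envelope indices i < j the intersection is x = (a_i − a_j) / (j − i). Reading off the sorted break points: {-5, 0, 7}.
Verification: at each break x_0, at least two indices attain the minimum of min_i(a_i + i · x_0).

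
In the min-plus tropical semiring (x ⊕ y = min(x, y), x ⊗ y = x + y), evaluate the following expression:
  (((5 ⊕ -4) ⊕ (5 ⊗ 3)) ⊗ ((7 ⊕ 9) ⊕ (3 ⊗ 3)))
(((5 ⊕ -4) ⊕ (5 ⊗ 3)) ⊗ ((7 ⊕ 9) ⊕ (3 ⊗ 3))) = 2

Expand innermost to outermost. Recall ⊕ takes the minimum of its arguments and ⊗ takes their sum. Working out the expression (((5 ⊕ -4) ⊕ (5 ⊗ 3)) ⊗ ((7 ⊕ 9) ⊕ (3 ⊗ 3))) gives 2.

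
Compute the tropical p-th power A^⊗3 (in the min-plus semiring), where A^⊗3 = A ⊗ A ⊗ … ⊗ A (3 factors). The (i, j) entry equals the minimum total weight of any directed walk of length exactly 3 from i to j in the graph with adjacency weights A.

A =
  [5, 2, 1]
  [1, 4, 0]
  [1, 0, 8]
A^⊗3 =
  [2, 2, 1]
  [1, 2, 0]
  [1, 0, 2]

Each entry (A^⊗3)_ij equals the minimum over all length-3 walks i = v_0 → v_1 → … → v_3 = j of Σ_t A[v_t][v_{t+1}]. For example, for (i, j) = (0, 2) we minimise over 9 possible intermediate vertex sequences; the minimum is 1, attained along the walk 0 → 2 → 1 → 2.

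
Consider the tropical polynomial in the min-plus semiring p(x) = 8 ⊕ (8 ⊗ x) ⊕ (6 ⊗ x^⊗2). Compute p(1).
p(1) = 8

A tropical monomial a ⊗ x^⊗i evaluates to a + i · x. Evaluating each term at x = 1:
  Term 0 contributes 8 + 0 · 1 = 8
  Term 1 contributes 8 + 1 · 1 = 9
  Term 2 contributes 6 + 2 · 1 = 8
p(1) = ⊕ of these = min[8, 9, 8] = 8.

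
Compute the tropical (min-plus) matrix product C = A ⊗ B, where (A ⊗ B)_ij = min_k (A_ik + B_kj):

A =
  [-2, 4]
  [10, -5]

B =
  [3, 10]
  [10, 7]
A ⊗ B =
  [1, 8]
  [5, 2]

Apply the min-plus product entry-by-entry:
  C[0][0] = min over k of (A[0][0] + B[0][0] = -2 + 3 = 1, A[0][1] + B[1][0] = 4 + 10 = 14) = 1 (attained at k = 0)
  C[0][1] = min over k of (A[0][0] + B[0][1] = -2 + 10 = 8, A[0][1] + B[1][1] = 4 + 7 = 11) = 8 (attained at k = 0)
  C[1][0] = min over k of (A[1][0] + B[0][0] = 10 + 3 = 13, A[1][1] + B[1][0] = -5 + 10 = 5) = 5 (attained at k = 1)
  C[1][1] = min over k of (A[1][0] + B[0][1] = 10 + 10 = 20, A[1][1] + B[1][1] = -5 + 7 = 2) = 2 (attained at k = 1)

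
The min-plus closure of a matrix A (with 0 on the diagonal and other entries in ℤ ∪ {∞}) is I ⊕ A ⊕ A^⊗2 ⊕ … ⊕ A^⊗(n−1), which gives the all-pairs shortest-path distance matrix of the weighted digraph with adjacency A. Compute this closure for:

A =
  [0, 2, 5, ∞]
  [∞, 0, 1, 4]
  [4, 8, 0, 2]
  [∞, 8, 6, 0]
Closure =
  [0, 2, 3, 5]
  [5, 0, 1, 3]
  [4, 6, 0, 2]
  [10, 8, 6, 0]

This is the Floyd-Warshall all-pairs shortest-path computation. For each intermediate vertex k = 0, 1, …, 3, update dist[i][j] ← min(dist[i][j], dist[i][k] + dist[k][j]). The final matrix gives, for each (i, j), the minimum total weight of any directed path from i to j (possibly empty when i = j).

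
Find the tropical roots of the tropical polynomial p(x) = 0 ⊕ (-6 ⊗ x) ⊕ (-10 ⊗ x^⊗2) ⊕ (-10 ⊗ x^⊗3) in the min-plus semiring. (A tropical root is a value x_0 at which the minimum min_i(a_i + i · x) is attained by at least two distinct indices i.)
Roots: {0, 4, 6}

Each tropical root is a break point of the lower envelope of the lines y = a_i + i · x (there are 4 lines, with slopes 0, 1, ..., 3). Only the lines that attain the minimum somewhere contribute to roots; other lines are dominated. Here the surviving (envelope) indices are i = 3, i = 2, i = 1, i = 0.
Intersections between consecutive envelope lines give the roots: for adjacent envelope indices i < j the intersection is x = (a_i − a_j) / (j − i). Reading off the sorted break points: {0, 4, 6}.
Verification: at each break x_0, at least two indices attain the minimum of min_i(a_i + i · x_0).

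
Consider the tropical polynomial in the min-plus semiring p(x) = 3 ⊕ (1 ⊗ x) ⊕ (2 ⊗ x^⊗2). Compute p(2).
p(2) = 3

A tropical monomial a ⊗ x^⊗i evaluates to a + i · x. Evaluating each term at x = 2:
  Term 0 contributes 3 + 0 · 2 = 3
  Term 1 contributes 1 + 1 · 2 = 3
  Term 2 contributes 2 + 2 · 2 = 6
p(2) = ⊕ of these = min[3, 3, 6] = 3.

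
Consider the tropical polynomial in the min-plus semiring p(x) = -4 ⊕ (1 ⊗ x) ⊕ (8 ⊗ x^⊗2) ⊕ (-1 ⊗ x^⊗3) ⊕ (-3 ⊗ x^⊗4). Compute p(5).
p(5) = -4

A tropical monomial a ⊗ x^⊗i evaluates to a + i · x. Evaluating each term at x = 5:
  Term 0 contributes -4 + 0 · 5 = -4
  Term 1 contributes 1 + 1 · 5 = 6
  Term 2 contributes 8 + 2 · 5 = 18
  Term 3 contributes -1 + 3 · 5 = 14
  Term 4 contributes -3 + 4 · 5 = 17
p(5) = ⊕ of these = min[-4, 6, 18, 14, 17] = -4.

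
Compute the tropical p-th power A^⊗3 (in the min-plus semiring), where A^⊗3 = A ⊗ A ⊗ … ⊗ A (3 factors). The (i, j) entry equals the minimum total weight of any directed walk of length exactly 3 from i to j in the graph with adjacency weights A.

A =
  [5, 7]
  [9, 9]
A^⊗3 =
  [15, 17]
  [19, 21]

Each entry (A^⊗3)_ij equals the minimum over all length-3 walks i = v_0 → v_1 → … → v_3 = j of Σ_t A[v_t][v_{t+1}]. For example, for (i, j) = (0, 1) we minimise over 4 possible intermediate vertex sequences; the minimum is 17, attained along the walk 0 → 0 → 0 → 1.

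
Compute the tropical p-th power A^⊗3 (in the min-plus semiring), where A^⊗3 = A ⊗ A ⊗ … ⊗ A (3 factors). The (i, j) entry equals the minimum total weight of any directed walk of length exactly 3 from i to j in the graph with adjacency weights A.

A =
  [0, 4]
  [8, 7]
A^⊗3 =
  [0, 4]
  [8, 12]

Each entry (A^⊗3)_ij equals the minimum over all length-3 walks i = v_0 → v_1 → … → v_3 = j of Σ_t A[v_t][v_{t+1}]. For example, for (i, j) = (0, 1) we minimise over 4 possible intermediate vertex sequences; the minimum is 4, attained along the walk 0 → 0 → 0 → 1.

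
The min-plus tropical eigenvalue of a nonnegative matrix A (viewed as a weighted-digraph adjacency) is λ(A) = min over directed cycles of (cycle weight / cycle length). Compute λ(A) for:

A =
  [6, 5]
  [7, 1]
λ(A) = 1

Enumerate directed cycles and compute their means (weight / length). Sample:
  cycle 0 → 0: weight = 6, length = 1, mean = 6/1 ≈ 6.000
  cycle 1 → 1: weight = 1, length = 1, mean = 1/1 ≈ 1.000
  cycle 0 → 1 → 0: weight = 12, length = 2, mean = 12/2 ≈ 6.000
  cycle 1 → 0 → 1: weight = 12, length = 2, mean = 12/2 ≈ 6.000
Minimum mean = 1.000, attained e.g. along the cycle 1 → 1 with weight 1 and length 1. So λ(A) = 1/1 = 1.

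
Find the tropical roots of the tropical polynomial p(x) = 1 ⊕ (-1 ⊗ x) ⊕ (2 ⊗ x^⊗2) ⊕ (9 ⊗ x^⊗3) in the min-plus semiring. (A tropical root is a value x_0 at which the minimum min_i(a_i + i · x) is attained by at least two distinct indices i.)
Roots: {-7, -3, 2}

Each tropical root is a break point of the lower envelope of the lines y = a_i + i · x (there are 4 lines, with slopes 0, 1, ..., 3). Only the lines that attain the minimum somewhere contribute to roots; other lines are dominated. Here the surviving (envelope) indices are i = 3, i = 2, i = 1, i = 0.
Intersections between consecutive envelope lines give the roots: for adjacent envelope indices i < j the intersection is x = (a_i − a_j) / (j − i). Reading off the sorted break points: {-7, -3, 2}.
Verification: at each break x_0, at least two indices attain the minimum of min_i(a_i + i · x_0).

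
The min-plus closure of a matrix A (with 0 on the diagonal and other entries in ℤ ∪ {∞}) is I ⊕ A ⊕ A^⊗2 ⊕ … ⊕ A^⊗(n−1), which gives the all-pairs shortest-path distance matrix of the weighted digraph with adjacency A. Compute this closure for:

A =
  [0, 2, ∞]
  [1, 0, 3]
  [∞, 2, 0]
Closure =
  [0, 2, 5]
  [1, 0, 3]
  [3, 2, 0]

This is the Floyd-Warshall all-pairs shortest-path computation. For each intermediate vertex k = 0, 1, …, 2, update dist[i][j] ← min(dist[i][j], dist[i][k] + dist[k][j]). The final matrix gives, for each (i, j), the minimum total weight of any directed path from i to j (possibly empty when i = j).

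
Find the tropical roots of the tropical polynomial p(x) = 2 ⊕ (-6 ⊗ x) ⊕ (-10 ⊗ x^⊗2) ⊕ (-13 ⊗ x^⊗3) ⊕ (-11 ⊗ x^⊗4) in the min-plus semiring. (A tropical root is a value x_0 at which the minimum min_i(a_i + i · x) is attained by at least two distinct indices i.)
Roots: {-2, 3, 4, 8}

Each tropical root is a break point of the lower envelope of the lines y = a_i + i · x (there are 5 lines, with slopes 0, 1, ..., 4). Only the lines that attain the minimum somewhere contribute to roots; other lines are dominated. Here the surviving (envelope) indices are i = 4, i = 3, i = 2, i = 1, i = 0.
Intersections between consecutive envelope lines give the roots: for adjacent envelope indices i < j the intersection is x = (a_i − a_j) / (j − i). Reading off the sorted break points: {-2, 3, 4, 8}.
Verification: at each break x_0, at least two indices attain the minimum of min_i(a_i + i · x_0).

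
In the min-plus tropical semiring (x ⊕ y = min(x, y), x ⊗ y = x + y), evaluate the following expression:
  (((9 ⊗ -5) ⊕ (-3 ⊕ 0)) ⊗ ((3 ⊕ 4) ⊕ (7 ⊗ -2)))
(((9 ⊗ -5) ⊕ (-3 ⊕ 0)) ⊗ ((3 ⊕ 4) ⊕ (7 ⊗ -2))) = 0

Expand innermost to outermost. Recall ⊕ takes the minimum of its arguments and ⊗ takes their sum. Working out the expression (((9 ⊗ -5) ⊕ (-3 ⊕ 0)) ⊗ ((3 ⊕ 4) ⊕ (7 ⊗ -2))) gives 0.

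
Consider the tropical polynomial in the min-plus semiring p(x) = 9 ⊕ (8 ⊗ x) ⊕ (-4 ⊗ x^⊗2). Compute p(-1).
p(-1) = -6

A tropical monomial a ⊗ x^⊗i evaluates to a + i · x. Evaluating each term at x = -1:
  Term 0 contributes 9 + 0 · -1 = 9
  Term 1 contributes 8 + 1 · -1 = 7
  Term 2 contributes -4 + 2 · -1 = -6
p(-1) = ⊕ of these = min[9, 7, -6] = -6.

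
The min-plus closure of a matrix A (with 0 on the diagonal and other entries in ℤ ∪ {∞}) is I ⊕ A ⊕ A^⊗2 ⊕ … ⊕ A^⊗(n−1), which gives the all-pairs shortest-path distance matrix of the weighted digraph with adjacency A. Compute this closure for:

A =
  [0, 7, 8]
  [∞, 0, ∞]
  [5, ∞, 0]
Closure =
  [0, 7, 8]
  [∞, 0, ∞]
  [5, 12, 0]

This is the Floyd-Warshall all-pairs shortest-path computation. For each intermediate vertex k = 0, 1, …, 2, update dist[i][j] ← min(dist[i][j], dist[i][k] + dist[k][j]). The final matrix gives, for each (i, j), the minimum total weight of any directed path from i to j (possibly empty when i = j).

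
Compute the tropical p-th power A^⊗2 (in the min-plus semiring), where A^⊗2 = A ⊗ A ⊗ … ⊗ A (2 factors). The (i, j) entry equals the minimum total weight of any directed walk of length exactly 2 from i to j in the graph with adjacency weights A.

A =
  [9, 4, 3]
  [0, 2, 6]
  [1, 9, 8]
A^⊗2 =
  [4, 6, 10]
  [2, 4, 3]
  [9, 5, 4]

Each entry (A^⊗2)_ij equals the minimum over all length-2 walks i = v_0 → v_1 → … → v_2 = j of Σ_t A[v_t][v_{t+1}]. For example, for (i, j) = (0, 2) we minimise over 3 possible intermediate vertex sequences; the minimum is 10, attained along the walk 0 → 1 → 2.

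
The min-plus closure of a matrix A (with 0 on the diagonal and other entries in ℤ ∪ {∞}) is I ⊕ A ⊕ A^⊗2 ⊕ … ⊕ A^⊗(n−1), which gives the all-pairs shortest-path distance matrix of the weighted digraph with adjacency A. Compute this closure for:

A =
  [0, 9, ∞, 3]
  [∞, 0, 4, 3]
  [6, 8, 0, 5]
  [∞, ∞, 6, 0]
Closure =
  [0, 9, 9, 3]
  [10, 0, 4, 3]
  [6, 8, 0, 5]
  [12, 14, 6, 0]

This is the Floyd-Warshall all-pairs shortest-path computation. For each intermediate vertex k = 0, 1, …, 3, update dist[i][j] ← min(dist[i][j], dist[i][k] + dist[k][j]). The final matrix gives, for each (i, j), the minimum total weight of any directed path from i to j (possibly empty when i = j).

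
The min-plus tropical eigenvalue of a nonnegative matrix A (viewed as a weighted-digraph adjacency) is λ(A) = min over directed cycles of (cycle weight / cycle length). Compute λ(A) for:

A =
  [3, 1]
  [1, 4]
λ(A) = 1

Enumerate directed cycles and compute their means (weight / length). Sample:
  cycle 0 → 0: weight = 3, length = 1, mean = 3/1 ≈ 3.000
  cycle 1 → 1: weight = 4, length = 1, mean = 4/1 ≈ 4.000
  cycle 0 → 1 → 0: weight = 2, length = 2, mean = 2/2 ≈ 1.000
  cycle 1 → 0 → 1: weight = 2, length = 2, mean = 2/2 ≈ 1.000
Minimum mean = 1.000, attained e.g. along the cycle 0 → 1 → 0 with weight 2 and length 2. So λ(A) = 2/2 = 1.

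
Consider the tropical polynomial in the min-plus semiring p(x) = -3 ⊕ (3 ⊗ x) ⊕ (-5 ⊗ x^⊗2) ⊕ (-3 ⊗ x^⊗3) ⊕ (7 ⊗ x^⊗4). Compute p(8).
p(8) = -3

A tropical monomial a ⊗ x^⊗i evaluates to a + i · x. Evaluating each term at x = 8:
  Term 0 contributes -3 + 0 · 8 = -3
  Term 1 contributes 3 + 1 · 8 = 11
  Term 2 contributes -5 + 2 · 8 = 11
  Term 3 contributes -3 + 3 · 8 = 21
  Term 4 contributes 7 + 4 · 8 = 39
p(8) = ⊕ of these = min[-3, 11, 11, 21, 39] = -3.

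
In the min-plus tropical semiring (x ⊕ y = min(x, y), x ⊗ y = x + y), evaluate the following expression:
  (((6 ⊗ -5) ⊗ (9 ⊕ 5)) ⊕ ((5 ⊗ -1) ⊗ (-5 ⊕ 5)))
(((6 ⊗ -5) ⊗ (9 ⊕ 5)) ⊕ ((5 ⊗ -1) ⊗ (-5 ⊕ 5))) = -1

Expand innermost to outermost. Recall ⊕ takes the minimum of its arguments and ⊗ takes their sum. Working out the expression (((6 ⊗ -5) ⊗ (9 ⊕ 5)) ⊕ ((5 ⊗ -1) ⊗ (-5 ⊕ 5))) gives -1.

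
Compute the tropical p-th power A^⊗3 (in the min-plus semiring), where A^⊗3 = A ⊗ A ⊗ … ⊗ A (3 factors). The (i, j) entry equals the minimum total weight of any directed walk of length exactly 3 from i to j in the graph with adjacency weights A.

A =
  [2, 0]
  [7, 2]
A^⊗3 =
  [6, 4]
  [11, 6]

Each entry (A^⊗3)_ij equals the minimum over all length-3 walks i = v_0 → v_1 → … → v_3 = j of Σ_t A[v_t][v_{t+1}]. For example, for (i, j) = (0, 1) we minimise over 4 possible intermediate vertex sequences; the minimum is 4, attained along the walk 0 → 0 → 0 → 1.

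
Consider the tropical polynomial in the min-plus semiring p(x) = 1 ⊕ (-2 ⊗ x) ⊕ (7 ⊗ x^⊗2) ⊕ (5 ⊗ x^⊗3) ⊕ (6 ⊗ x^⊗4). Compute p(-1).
p(-1) = -3

A tropical monomial a ⊗ x^⊗i evaluates to a + i · x. Evaluating each term at x = -1:
  Term 0 contributes 1 + 0 · -1 = 1
  Term 1 contributes -2 + 1 · -1 = -3
  Term 2 contributes 7 + 2 · -1 = 5
  Term 3 contributes 5 + 3 · -1 = 2
  Term 4 contributes 6 + 4 · -1 = 2
p(-1) = ⊕ of these = min[1, -3, 5, 2, 2] = -3.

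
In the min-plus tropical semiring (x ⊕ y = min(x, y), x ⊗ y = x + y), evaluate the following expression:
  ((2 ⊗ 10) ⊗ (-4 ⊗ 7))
((2 ⊗ 10) ⊗ (-4 ⊗ 7)) = 15

Expand innermost to outermost. Recall ⊕ takes the minimum of its arguments and ⊗ takes their sum. Working out the expression ((2 ⊗ 10) ⊗ (-4 ⊗ 7)) gives 15.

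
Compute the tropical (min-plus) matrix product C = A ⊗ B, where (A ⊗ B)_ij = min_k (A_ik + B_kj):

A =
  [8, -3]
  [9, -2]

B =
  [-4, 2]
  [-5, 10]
A ⊗ B =
  [-8, 7]
  [-7, 8]

Apply the min-plus product entry-by-entry:
  C[0][0] = min over k of (A[0][0] + B[0][0] = 8 + -4 = 4, A[0][1] + B[1][0] = -3 + -5 = -8) = -8 (attained at k = 1)
  C[0][1] = min over k of (A[0][0] + B[0][1] = 8 + 2 = 10, A[0][1] + B[1][1] = -3 + 10 = 7) = 7 (attained at k = 1)
  C[1][0] = min over k of (A[1][0] + B[0][0] = 9 + -4 = 5, A[1][1] + B[1][0] = -2 + -5 = -7) = -7 (attained at k = 1)
  C[1][1] = min over k of (A[1][0] + B[0][1] = 9 + 2 = 11, A[1][1] + B[1][1] = -2 + 10 = 8) = 8 (attained at k = 1)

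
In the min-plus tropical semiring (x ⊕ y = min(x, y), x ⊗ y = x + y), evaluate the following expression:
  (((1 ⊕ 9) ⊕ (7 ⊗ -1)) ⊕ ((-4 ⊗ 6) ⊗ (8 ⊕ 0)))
(((1 ⊕ 9) ⊕ (7 ⊗ -1)) ⊕ ((-4 ⊗ 6) ⊗ (8 ⊕ 0))) = 1

Expand innermost to outermost. Recall ⊕ takes the minimum of its arguments and ⊗ takes their sum. Working out the expression (((1 ⊕ 9) ⊕ (7 ⊗ -1)) ⊕ ((-4 ⊗ 6) ⊗ (8 ⊕ 0))) gives 1.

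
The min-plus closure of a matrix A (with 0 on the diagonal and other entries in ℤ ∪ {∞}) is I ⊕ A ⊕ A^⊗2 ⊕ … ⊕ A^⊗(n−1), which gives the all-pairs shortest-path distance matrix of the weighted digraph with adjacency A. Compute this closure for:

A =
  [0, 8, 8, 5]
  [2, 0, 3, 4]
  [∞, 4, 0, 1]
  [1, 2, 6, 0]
Closure =
  [0, 7, 8, 5]
  [2, 0, 3, 4]
  [2, 3, 0, 1]
  [1, 2, 5, 0]

This is the Floyd-Warshall all-pairs shortest-path computation. For each intermediate vertex k = 0, 1, …, 3, update dist[i][j] ← min(dist[i][j], dist[i][k] + dist[k][j]). The final matrix gives, for each (i, j), the minimum total weight of any directed path from i to j (possibly empty when i = j).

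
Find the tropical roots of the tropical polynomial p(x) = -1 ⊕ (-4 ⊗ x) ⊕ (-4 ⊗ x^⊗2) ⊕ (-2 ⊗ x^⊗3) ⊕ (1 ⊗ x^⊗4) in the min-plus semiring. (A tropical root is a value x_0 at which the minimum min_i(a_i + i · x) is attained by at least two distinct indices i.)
Roots: {-3, -2, 0, 3}

Each tropical root is a break point of the lower envelope of the lines y = a_i + i · x (there are 5 lines, with slopes 0, 1, ..., 4). Only the lines that attain the minimum somewhere contribute to roots; other lines are dominated. Here the surviving (envelope) indices are i = 4, i = 3, i = 2, i = 1, i = 0.
Intersections between consecutive envelope lines give the roots: for adjacent envelope indices i < j the intersection is x = (a_i − a_j) / (j − i). Reading off the sorted break points: {-3, -2, 0, 3}.
Verification: at each break x_0, at least two indices attain the minimum of min_i(a_i + i · x_0).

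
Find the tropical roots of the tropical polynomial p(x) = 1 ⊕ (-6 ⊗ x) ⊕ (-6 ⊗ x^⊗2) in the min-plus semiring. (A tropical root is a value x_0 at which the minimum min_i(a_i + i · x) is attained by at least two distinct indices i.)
Roots: {0, 7}

Each tropical root is a break point of the lower envelope of the lines y = a_i + i · x (there are 3 lines, with slopes 0, 1, ..., 2). Only the lines that attain the minimum somewhere contribute to roots; other lines are dominated. Here the surviving (envelope) indices are i = 2, i = 1, i = 0.
Intersections between consecutive envelope lines give the roots: for adjacent envelope indices i < j the intersection is x = (a_i − a_j) / (j − i). Reading off the sorted break points: {0, 7}.
Verification: at each break x_0, at least two indices attain the minimum of min_i(a_i + i · x_0).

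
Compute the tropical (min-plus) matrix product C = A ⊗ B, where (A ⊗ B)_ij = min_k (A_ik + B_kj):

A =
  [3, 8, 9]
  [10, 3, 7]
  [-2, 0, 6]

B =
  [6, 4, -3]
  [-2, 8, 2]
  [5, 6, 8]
A ⊗ B =
  [6, 7, 0]
  [1, 11, 5]
  [-2, 2, -5]

Apply the min-plus product entry-by-entry:
  C[0][0] = min over k of (A[0][0] + B[0][0] = 3 + 6 = 9, A[0][1] + B[1][0] = 8 + -2 = 6, A[0][2] + B[2][0] = 9 + 5 = 14) = 6 (attained at k = 1)
  C[0][1] = min over k of (A[0][0] + B[0][1] = 3 + 4 = 7, A[0][1] + B[1][1] = 8 + 8 = 16, A[0][2] + B[2][1] = 9 + 6 = 15) = 7 (attained at k = 0)
  C[0][2] = min over k of (A[0][0] + B[0][2] = 3 + -3 = 0, A[0][1] + B[1][2] = 8 + 2 = 10, A[0][2] + B[2][2] = 9 + 8 = 17) = 0 (attained at k = 0)
  C[1][0] = min over k of (A[1][0] + B[0][0] = 10 + 6 = 16, A[1][1] + B[1][0] = 3 + -2 = 1, A[1][2] + B[2][0] = 7 + 5 = 12) = 1 (attained at k = 1)
  C[1][1] = min over k of (A[1][0] + B[0][1] = 10 + 4 = 14, A[1][1] + B[1][1] = 3 + 8 = 11, A[1][2] + B[2][1] = 7 + 6 = 13) = 11 (attained at k = 1)
  C[1][2] = min over k of (A[1][0] + B[0][2] = 10 + -3 = 7, A[1][1] + B[1][2] = 3 + 2 = 5, A[1][2] + B[2][2] = 7 + 8 = 15) = 5 (attained at k = 1)
  C[2][0] = min over k of (A[2][0] + B[0][0] = -2 + 6 = 4, A[2][1] + B[1][0] = 0 + -2 = -2, A[2][2] + B[2][0] = 6 + 5 = 11) = -2 (attained at k = 1)
  C[2][1] = min over k of (A[2][0] + B[0][1] = -2 + 4 = 2, A[2][1] + B[1][1] = 0 + 8 = 8, A[2][2] + B[2][1] = 6 + 6 = 12) = 2 (attained at k = 0)
  C[2][2] = min over k of (A[2][0] + B[0][2] = -2 + -3 = -5, A[2][1] + B[1][2] = 0 + 2 = 2, A[2][2] + B[2][2] = 6 + 8 = 14) = -5 (attained at k = 0)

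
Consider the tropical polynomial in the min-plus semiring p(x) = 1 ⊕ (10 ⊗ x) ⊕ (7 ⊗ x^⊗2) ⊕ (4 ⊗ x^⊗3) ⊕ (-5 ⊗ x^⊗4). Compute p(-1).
p(-1) = -9

A tropical monomial a ⊗ x^⊗i evaluates to a + i · x. Evaluating each term at x = -1:
  Term 0 contributes 1 + 0 · -1 = 1
  Term 1 contributes 10 + 1 · -1 = 9
  Term 2 contributes 7 + 2 · -1 = 5
  Term 3 contributes 4 + 3 · -1 = 1
  Term 4 contributes -5 + 4 · -1 = -9
p(-1) = ⊕ of these = min[1, 9, 5, 1, -9] = -9.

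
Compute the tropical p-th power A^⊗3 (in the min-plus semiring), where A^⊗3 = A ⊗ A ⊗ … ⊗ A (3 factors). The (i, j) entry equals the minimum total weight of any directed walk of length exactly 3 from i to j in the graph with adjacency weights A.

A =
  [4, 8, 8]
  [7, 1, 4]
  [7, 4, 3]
A^⊗3 =
  [12, 10, 13]
  [9, 3, 6]
  [12, 6, 9]

Each entry (A^⊗3)_ij equals the minimum over all length-3 walks i = v_0 → v_1 → … → v_3 = j of Σ_t A[v_t][v_{t+1}]. For example, for (i, j) = (0, 2) we minimise over 9 possible intermediate vertex sequences; the minimum is 13, attained along the walk 0 → 1 → 1 → 2.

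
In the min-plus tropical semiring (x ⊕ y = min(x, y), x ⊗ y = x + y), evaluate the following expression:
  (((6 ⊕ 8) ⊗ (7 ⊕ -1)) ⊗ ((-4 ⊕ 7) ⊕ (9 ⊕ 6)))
(((6 ⊕ 8) ⊗ (7 ⊕ -1)) ⊗ ((-4 ⊕ 7) ⊕ (9 ⊕ 6))) = 1

Expand innermost to outermost. Recall ⊕ takes the minimum of its arguments and ⊗ takes their sum. Working out the expression (((6 ⊕ 8) ⊗ (7 ⊕ -1)) ⊗ ((-4 ⊕ 7) ⊕ (9 ⊕ 6))) gives 1.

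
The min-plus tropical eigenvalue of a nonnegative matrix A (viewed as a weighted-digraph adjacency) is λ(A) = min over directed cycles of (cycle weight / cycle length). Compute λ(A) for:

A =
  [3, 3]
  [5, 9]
λ(A) = 3

Enumerate directed cycles and compute their means (weight / length). Sample:
  cycle 0 → 0: weight = 3, length = 1, mean = 3/1 ≈ 3.000
  cycle 1 → 1: weight = 9, length = 1, mean = 9/1 ≈ 9.000
  cycle 0 → 1 → 0: weight = 8, length = 2, mean = 8/2 ≈ 4.000
  cycle 1 → 0 → 1: weight = 8, length = 2, mean = 8/2 ≈ 4.000
Minimum mean = 3.000, attained e.g. along the cycle 0 → 0 with weight 3 and length 1. So λ(A) = 3/1 = 3.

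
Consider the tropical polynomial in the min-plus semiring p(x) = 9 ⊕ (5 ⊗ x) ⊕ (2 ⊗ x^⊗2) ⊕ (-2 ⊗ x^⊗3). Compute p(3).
p(3) = 7

A tropical monomial a ⊗ x^⊗i evaluates to a + i · x. Evaluating each term at x = 3:
  Term 0 contributes 9 + 0 · 3 = 9
  Term 1 contributes 5 + 1 · 3 = 8
  Term 2 contributes 2 + 2 · 3 = 8
  Term 3 contributes -2 + 3 · 3 = 7
p(3) = ⊕ of these = min[9, 8, 8, 7] = 7.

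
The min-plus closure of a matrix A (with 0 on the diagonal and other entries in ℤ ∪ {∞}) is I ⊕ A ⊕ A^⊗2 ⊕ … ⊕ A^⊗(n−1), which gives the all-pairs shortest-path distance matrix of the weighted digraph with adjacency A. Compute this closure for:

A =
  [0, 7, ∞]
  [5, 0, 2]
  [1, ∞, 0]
Closure =
  [0, 7, 9]
  [3, 0, 2]
  [1, 8, 0]

This is the Floyd-Warshall all-pairs shortest-path computation. For each intermediate vertex k = 0, 1, …, 2, update dist[i][j] ← min(dist[i][j], dist[i][k] + dist[k][j]). The final matrix gives, for each (i, j), the minimum total weight of any directed path from i to j (possibly empty when i = j).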